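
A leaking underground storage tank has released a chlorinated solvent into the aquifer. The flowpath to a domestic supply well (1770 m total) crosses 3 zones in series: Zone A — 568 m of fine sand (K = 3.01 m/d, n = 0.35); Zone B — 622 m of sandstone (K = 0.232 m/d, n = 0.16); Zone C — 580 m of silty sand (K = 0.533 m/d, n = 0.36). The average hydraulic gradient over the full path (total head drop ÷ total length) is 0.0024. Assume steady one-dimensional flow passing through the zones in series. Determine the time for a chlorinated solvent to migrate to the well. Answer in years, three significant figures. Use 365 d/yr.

For zones in series the flux q is common to all zones; the equivalent conductivity is the harmonic (thickness-weighted) mean, K_eq = L_total / Σ(L_j/K_j).
Σ(L/K) = 568/3.01 + 622/0.232 + 580/0.533 = 188.7 + 2681 + 1088 = 3958 d
K_eq = L_total / Σ(L/K) = 1770 / 3958 = 0.4472 m/d
q = K_eq · i = 0.4472 × 0.0024 = 0.001073 m/d (same in every zone)
Zone A: v = q/n = 0.001073/0.35 = 0.003067 m/d → t_A = 568/0.003067 = 185200 d
Zone B: v = q/n = 0.001073/0.16 = 0.006708 m/d → t_B = 622/0.006708 = 92720 d
Zone C: v = q/n = 0.001073/0.36 = 0.002981 m/d → t_C = 580/0.002981 = 194500 d
Total t = 185200 + 92720 + 194500 = 472500 d
   = 472500 / 365 = 1290 yr

1290 years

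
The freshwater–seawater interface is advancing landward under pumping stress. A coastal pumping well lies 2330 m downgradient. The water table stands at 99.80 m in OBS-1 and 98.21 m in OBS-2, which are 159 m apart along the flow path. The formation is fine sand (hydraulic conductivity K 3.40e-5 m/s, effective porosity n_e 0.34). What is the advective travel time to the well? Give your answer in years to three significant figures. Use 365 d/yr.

Hydraulic gradient i = (99.80 − 98.21) / 159 = 1.59 / 159 = 0.01000
K = 3.40e-5 m/s × 86400 s/d = 2.938 m/d
q = Ki = 2.938 × 0.01000 = 0.02938 m/d
Seepage velocity v = q / n = 0.02938 / 0.34 = 0.08640 m/d
t = L / v = 2330 / 0.08640 = 26970 d
   = 26970 / 365 = 73.9 yr

73.9 years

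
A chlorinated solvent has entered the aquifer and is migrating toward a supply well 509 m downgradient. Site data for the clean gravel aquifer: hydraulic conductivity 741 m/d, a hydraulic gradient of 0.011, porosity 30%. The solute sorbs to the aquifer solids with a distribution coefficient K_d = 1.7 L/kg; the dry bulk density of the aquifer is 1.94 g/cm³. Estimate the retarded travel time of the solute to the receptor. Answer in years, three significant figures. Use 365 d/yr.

0.616 years

Darcy flux q = K·i = 741 × 0.011 = 8.151 m/d
v_s = q/n_e = 8.151/0.30 = 27.17 m/d
Retardation R = 1 + ρ_b·K_d/n = 1 + 1.94×1.7/0.30 = 11.99
Contaminant velocity v_c = v/R = 27.17/11.99 = 2.265 m/d
t = L/v_c = 509/2.265 = 224.7 d
   = 224.7/365 = 0.616 yr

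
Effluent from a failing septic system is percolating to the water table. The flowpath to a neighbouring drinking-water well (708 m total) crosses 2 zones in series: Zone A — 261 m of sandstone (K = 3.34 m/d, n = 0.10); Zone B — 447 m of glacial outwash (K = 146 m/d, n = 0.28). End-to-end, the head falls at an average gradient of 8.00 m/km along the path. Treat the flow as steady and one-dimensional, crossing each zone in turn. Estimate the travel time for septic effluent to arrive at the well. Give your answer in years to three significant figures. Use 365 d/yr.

Steady 1-D flow in series ⇒ the Darcy flux q is identical in every zone and the zone head losses add (resistances L/K in series).
Σ(L/K) = 261/3.34 + 447/146 = 78.14 + 3.062 = 81.21 d
K_eq = L_total / Σ(L/K) = 708 / 81.21 = 8.719 m/d
q = K_eq · i = 8.719 × 0.0080 = 0.06975 m/d (same in every zone)
Zone A: v = q/n = 0.06975/0.10 = 0.6975 m/d → t_A = 261/0.6975 = 374.2 d
Zone B: v = q/n = 0.06975/0.28 = 0.2491 m/d → t_B = 447/0.2491 = 1794 d
Total t = 374.2 + 1794 = 2169 d
   = 2169 / 365 = 5.94 yr

5.94 years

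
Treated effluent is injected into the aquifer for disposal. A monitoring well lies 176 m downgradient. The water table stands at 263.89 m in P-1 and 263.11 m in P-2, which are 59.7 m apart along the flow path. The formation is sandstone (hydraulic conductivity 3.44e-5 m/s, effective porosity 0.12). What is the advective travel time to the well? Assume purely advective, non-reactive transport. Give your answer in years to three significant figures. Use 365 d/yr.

1.49 years

Hydraulic gradient i = (263.89 − 263.11) / 59.7 = 0.78 / 59.7 = 0.01307
K = 3.44e-5 m/s × 86400 s/d = 2.972 m/d
Specific discharge q = 2.972 × 0.01307 = 0.03883 m/d
Average linear velocity = 0.03883 / 0.12 = 0.3236 m/d
t = L / v = 176 / 0.3236 = 543.9 d
   = 543.9 / 365 = 1.49 yr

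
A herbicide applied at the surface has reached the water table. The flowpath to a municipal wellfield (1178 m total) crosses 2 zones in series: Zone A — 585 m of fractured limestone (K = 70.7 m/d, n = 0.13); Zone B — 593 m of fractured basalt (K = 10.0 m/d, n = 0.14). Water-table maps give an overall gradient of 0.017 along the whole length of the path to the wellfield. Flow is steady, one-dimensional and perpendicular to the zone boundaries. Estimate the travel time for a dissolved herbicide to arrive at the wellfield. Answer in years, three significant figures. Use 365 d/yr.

1.47 years

Continuity: the same q passes through each zone, so ΔH = q·Σ(L_j/K_j) — the zones act as resistances in series.
Σ(L/K) = 585/70.7 + 593/10.0 = 8.274 + 59.30 = 67.57 d
K_eq = L_total / Σ(L/K) = 1178 / 67.57 = 17.43 m/d
q = K_eq · i = 17.43 × 0.017 = 0.2964 m/d (same in every zone)
Zone A: v = q/n = 0.2964/0.13 = 2.280 m/d → t_A = 585/2.280 = 256.6 d
Zone B: v = q/n = 0.2964/0.14 = 2.117 m/d → t_B = 593/2.117 = 280.1 d
Total t = 256.6 + 280.1 = 536.8 d
   = 536.8 / 365 = 1.47 yr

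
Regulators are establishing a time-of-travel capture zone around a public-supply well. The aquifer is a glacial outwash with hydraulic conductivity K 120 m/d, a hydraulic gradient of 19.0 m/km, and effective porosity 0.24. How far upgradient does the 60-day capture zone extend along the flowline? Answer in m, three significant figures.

570 m

Specific discharge q = 120 × 0.019 = 2.280 m/d
Average linear velocity = 2.280 / 0.24 = 9.500 m/d
L = v × T = 9.500 × 60 = 570.0 m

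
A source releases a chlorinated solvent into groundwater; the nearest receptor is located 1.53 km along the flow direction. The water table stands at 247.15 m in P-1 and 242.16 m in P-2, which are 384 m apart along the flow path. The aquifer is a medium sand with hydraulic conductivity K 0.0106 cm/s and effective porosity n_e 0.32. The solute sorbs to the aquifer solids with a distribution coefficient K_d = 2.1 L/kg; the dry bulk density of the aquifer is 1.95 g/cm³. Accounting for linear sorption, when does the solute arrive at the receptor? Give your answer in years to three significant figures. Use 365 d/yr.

Hydraulic gradient i = (247.15 − 242.16) / 384 = 4.99 / 384 = 0.01299
K = 0.0106 cm/s × 864 = 9.158 m/d
Darcy flux q = K·i = 9.158 × 0.01299 = 0.1190 m/d
Average linear velocity = 0.1190 / 0.32 = 0.3719 m/d
Retardation R = 1 + ρ_b·K_d/n = 1 + 1.95×2.1/0.32 = 13.80
Contaminant velocity v_c = v/R = 0.3719/13.80 = 0.02696 m/d
L = 1.53 km = 1530 m
t = L/v_c = 1530/0.02696 = 56760 d
   = 56760/365 = 156 yr

156 years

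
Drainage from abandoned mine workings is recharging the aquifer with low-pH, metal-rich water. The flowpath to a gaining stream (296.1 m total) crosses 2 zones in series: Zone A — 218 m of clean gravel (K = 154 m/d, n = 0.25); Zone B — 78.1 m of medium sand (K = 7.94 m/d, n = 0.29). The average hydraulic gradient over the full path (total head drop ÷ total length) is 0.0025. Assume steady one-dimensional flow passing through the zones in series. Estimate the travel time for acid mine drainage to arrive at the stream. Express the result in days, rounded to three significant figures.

Steady 1-D flow in series ⇒ the Darcy flux q is identical in every zone and the zone head losses add (resistances L/K in series).
Σ(L/K) = 218/154 + 78.1/7.94 = 1.416 + 9.836 = 11.25 d
K_eq = L_total / Σ(L/K) = 296.1 / 11.25 = 26.32 m/d
q = K_eq · i = 26.32 × 0.0025 = 0.06579 m/d (same in every zone)
Zone A: v = q/n = 0.06579/0.25 = 0.2632 m/d → t_A = 218/0.2632 = 828.4 d
Zone B: v = q/n = 0.06579/0.29 = 0.2269 m/d → t_B = 78.1/0.2269 = 344.3 d
Total t = 828.4 + 344.3 = 1173 d

1170 days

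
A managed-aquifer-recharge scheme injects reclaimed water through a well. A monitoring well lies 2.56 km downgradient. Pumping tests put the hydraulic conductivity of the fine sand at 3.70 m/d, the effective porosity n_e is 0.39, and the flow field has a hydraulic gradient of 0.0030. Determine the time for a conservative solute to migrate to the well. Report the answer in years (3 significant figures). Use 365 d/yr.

Darcy flux q = K·i = 3.70 × 0.0030 = 0.01110 m/d
Seepage velocity v = q / n = 0.01110 / 0.39 = 0.02846 m/d
L = 2.56 km = 2560 m
t = L / v = 2560 / 0.02846 = 89950 d
   = 89950 / 365 = 246 yr

246 years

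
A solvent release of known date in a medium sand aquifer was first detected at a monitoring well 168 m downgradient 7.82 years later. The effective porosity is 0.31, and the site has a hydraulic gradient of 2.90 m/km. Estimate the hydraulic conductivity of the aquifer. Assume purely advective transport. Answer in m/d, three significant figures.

6.29 m/d

t = 7.82 years = 2854 d
v = L / t = 168 / 2854 = 0.05886 m/d
K = v · n / i = 0.05886 × 0.31 / 0.0029 = 6.29 m/d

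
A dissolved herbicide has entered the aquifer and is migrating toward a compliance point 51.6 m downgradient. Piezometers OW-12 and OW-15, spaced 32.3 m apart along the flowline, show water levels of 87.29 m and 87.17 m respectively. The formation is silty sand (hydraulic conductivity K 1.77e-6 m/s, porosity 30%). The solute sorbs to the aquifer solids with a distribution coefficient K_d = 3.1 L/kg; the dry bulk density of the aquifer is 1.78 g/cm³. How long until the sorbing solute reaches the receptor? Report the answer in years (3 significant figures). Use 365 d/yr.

1450 years

Hydraulic gradient i = (87.29 − 87.17) / 32.3 = 0.12 / 32.3 = 0.003715
K = 1.77e-6 m/s × 86400 s/d = 0.1529 m/d
Darcy flux q = K·i = 0.1529 × 0.003715 = 5.682e-4 m/d
v = Ki/n = 0.1529·0.003715/0.30 = 0.001894 m/d
Retardation R = 1 + ρ_b·K_d/n = 1 + 1.78×3.1/0.30 = 19.39
Contaminant velocity v_c = v/R = 0.001894/19.39 = 9.765e-5 m/d
t = L/v_c = 51.6/9.765e-5 = 528400 d
   = 528400/365 = 1450 yr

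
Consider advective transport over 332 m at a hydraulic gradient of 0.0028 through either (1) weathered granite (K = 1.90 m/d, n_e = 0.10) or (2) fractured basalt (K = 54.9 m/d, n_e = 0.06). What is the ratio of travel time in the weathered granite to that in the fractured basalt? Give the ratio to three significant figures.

Unit 1 (weathered granite): v = 1.90×0.0028/0.10 = 0.05320 m/d, t = 332/0.05320 = 6241 d
Unit 2 (fractured basalt): v = 54.9×0.0028/0.06 = 2.562 m/d, t = 332/2.562 = 129.6 d
t(weathered granite) / t(fractured basalt) = 6241/129.6 = 48.2

48.2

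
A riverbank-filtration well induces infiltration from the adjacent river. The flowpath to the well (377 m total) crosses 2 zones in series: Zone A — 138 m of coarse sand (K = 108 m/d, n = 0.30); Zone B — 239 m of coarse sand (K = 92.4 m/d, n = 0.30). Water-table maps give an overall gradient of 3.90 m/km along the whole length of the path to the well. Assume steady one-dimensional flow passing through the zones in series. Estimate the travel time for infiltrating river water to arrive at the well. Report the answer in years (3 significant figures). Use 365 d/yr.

Steady 1-D flow in series ⇒ the Darcy flux q is identical in every zone and the zone head losses add (resistances L/K in series).
Σ(L/K) = 138/108 + 239/92.4 = 1.278 + 2.587 = 3.864 d
K_eq = L_total / Σ(L/K) = 377 / 3.864 = 97.56 m/d
q = K_eq · i = 97.56 × 0.0039 = 0.3805 m/d (same in every zone)
Zone A: v = q/n = 0.3805/0.30 = 1.268 m/d → t_A = 138/1.268 = 108.8 d
Zone B: v = q/n = 0.3805/0.30 = 1.268 m/d → t_B = 239/1.268 = 188.4 d
Total t = 108.8 + 188.4 = 297.3 d
   = 297.3 / 365 = 0.814 yr

0.814 years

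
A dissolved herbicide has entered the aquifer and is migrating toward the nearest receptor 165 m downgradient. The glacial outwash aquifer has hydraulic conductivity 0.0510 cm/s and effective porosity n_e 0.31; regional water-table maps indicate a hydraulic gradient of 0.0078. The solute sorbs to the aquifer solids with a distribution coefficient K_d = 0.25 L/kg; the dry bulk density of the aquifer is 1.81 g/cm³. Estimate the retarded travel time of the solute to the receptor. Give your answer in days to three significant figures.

K = 0.0510 cm/s × 864 = 44.06 m/d
Darcy flux q = K·i = 44.06 × 0.0078 = 0.3437 m/d
Average linear velocity = 0.3437 / 0.31 = 1.109 m/d
Retardation R = 1 + ρ_b·K_d/n = 1 + 1.81×0.25/0.31 = 2.460
Contaminant velocity v_c = v/R = 1.109/2.460 = 0.4508 m/d
t = L/v_c = 165/0.4508 = 366.1 d

366 days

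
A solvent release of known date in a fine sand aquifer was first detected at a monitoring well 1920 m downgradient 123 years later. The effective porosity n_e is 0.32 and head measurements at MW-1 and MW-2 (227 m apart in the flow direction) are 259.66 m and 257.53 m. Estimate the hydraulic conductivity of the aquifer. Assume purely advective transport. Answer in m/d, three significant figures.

1.46 m/d

Hydraulic gradient i = (259.66 − 257.53) / 227 = 2.13 / 227 = 0.009383
t = 123 years = 44900 d
v = L / t = 1920 / 44900 = 0.04277 m/d
K = v · n / i = 0.04277 × 0.32 / 0.009383 = 1.46 m/d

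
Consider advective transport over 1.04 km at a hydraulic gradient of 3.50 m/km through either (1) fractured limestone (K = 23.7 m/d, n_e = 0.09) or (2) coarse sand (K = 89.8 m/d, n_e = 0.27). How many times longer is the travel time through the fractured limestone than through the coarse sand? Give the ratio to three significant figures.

Unit 1 (fractured limestone): v = 23.7×0.0035/0.09 = 0.9217 m/d, t = 1040/0.9217 = 1128 d
Unit 2 (coarse sand): v = 89.8×0.0035/0.27 = 1.164 m/d, t = 1040/1.164 = 893.4 d
t(fractured limestone) / t(coarse sand) = 1128/893.4 = 1.26

1.26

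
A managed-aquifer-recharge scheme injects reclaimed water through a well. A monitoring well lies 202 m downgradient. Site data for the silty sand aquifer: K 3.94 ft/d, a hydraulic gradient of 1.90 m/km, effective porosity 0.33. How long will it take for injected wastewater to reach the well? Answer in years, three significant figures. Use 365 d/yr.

80.0 years

K = 3.94 ft/d × 0.3048 = 1.201 m/d
Specific discharge q = 1.201 × 0.0019 = 0.002282 m/d
Average linear velocity = 0.002282 / 0.33 = 0.006914 m/d
t = L / v = 202 / 0.006914 = 29210 d
   = 29210 / 365 = 80.0 yr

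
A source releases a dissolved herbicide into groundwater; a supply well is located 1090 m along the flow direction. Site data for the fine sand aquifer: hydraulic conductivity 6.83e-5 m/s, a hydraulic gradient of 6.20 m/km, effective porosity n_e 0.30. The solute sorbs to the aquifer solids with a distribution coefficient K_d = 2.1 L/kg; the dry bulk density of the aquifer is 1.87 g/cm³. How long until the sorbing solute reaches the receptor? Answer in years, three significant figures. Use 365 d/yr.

345 years

K = 6.83e-5 m/s × 86400 s/d = 5.901 m/d
q = Ki = 5.901 × 0.0062 = 0.03659 m/d
Average linear velocity = 0.03659 / 0.30 = 0.1220 m/d
Retardation R = 1 + ρ_b·K_d/n = 1 + 1.87×2.1/0.30 = 14.09
Contaminant velocity v_c = v/R = 0.1220/14.09 = 0.008656 m/d
t = L/v_c = 1090/0.008656 = 125900 d
   = 125900/365 = 345 yr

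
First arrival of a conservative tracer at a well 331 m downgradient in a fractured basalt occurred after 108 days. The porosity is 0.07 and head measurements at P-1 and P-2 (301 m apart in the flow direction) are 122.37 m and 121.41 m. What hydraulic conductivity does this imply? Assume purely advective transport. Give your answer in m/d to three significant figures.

Hydraulic gradient i = (122.37 − 121.41) / 301 = 0.96 / 301 = 0.003189
v = L / t = 331 / 108 = 3.065 m/d
K = v · n / i = 3.065 × 0.07 / 0.003189 = 67.3 m/d

67.3 m/d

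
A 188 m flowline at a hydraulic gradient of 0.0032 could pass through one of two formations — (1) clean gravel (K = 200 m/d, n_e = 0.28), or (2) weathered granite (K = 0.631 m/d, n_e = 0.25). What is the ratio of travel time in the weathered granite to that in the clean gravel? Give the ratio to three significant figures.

283

Unit 1 (clean gravel): v = 200×0.0032/0.28 = 2.286 m/d, t = 188/2.286 = 82.25 d
Unit 2 (weathered granite): v = 0.631×0.0032/0.25 = 0.008077 m/d, t = 188/0.008077 = 23280 d
t(weathered granite) / t(clean gravel) = 23280/82.25 = 283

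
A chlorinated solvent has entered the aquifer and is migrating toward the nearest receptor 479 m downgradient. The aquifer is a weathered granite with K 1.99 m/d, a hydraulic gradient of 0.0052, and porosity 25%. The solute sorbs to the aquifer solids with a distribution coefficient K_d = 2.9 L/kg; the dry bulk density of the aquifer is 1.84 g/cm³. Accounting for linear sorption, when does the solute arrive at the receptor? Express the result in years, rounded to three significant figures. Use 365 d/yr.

q = Ki = 1.99 × 0.0052 = 0.01035 m/d
v = Ki/n = 1.99·0.0052/0.25 = 0.04139 m/d
Retardation R = 1 + ρ_b·K_d/n = 1 + 1.84×2.9/0.25 = 22.34
Contaminant velocity v_c = v/R = 0.04139/22.34 = 0.001852 m/d
t = L/v_c = 479/0.001852 = 258600 d
   = 258600/365 = 708 yr

708 years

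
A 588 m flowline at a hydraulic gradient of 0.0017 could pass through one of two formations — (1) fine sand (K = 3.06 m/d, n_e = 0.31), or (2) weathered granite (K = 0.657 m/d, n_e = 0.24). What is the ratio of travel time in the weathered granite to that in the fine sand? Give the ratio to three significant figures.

Unit 1 (fine sand): v = 3.06×0.0017/0.31 = 0.01678 m/d, t = 588/0.01678 = 35040 d
Unit 2 (weathered granite): v = 0.657×0.0017/0.24 = 0.004654 m/d, t = 588/0.004654 = 126300 d
t(weathered granite) / t(fine sand) = 126300/35040 = 3.61

3.61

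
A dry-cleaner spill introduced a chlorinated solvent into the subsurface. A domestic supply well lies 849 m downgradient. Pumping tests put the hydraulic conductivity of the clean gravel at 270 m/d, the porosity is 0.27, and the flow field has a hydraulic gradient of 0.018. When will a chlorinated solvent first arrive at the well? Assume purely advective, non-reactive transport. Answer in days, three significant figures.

47.2 days

q = Ki = 270 × 0.018 = 4.860 m/d
Average linear velocity = 4.860 / 0.27 = 18.00 m/d
t = L / v = 849 / 18.00 = 47.17 d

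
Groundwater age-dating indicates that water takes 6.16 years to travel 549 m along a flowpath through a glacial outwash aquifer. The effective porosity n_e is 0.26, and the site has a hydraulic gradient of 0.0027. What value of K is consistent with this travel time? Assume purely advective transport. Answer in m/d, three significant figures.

t = 6.16 years = 2248 d
v = L / t = 549 / 2248 = 0.2442 m/d
K = v · n / i = 0.2442 × 0.26 / 0.0027 = 23.5 m/d

23.5 m/d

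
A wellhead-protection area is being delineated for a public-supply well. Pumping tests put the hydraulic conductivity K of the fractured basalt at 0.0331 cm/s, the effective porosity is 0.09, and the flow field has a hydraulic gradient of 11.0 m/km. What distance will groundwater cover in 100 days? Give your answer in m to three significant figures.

350 m

K = 0.0331 cm/s × 864 = 28.60 m/d
q = Ki = 28.60 × 0.011 = 0.3146 m/d
Average linear velocity = 0.3146 / 0.09 = 3.495 m/d
L = v × T = 3.495 × 100 = 349.5 m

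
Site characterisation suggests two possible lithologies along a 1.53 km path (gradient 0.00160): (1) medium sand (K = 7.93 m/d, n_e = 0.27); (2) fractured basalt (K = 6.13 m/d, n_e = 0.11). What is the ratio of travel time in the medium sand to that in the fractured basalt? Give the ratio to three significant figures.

Unit 1 (medium sand): v = 7.93×0.0016/0.27 = 0.04699 m/d, t = 1530/0.04699 = 32560 d
Unit 2 (fractured basalt): v = 6.13×0.0016/0.11 = 0.08916 m/d, t = 1530/0.08916 = 17160 d
t(medium sand) / t(fractured basalt) = 32560/17160 = 1.90

1.90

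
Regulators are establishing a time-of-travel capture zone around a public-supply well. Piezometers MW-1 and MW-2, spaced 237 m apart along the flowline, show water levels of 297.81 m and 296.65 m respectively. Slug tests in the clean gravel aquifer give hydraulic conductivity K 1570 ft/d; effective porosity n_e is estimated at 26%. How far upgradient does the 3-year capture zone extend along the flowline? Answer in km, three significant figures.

Hydraulic gradient i = (297.81 − 296.65) / 237 = 1.16 / 237 = 0.004895
K = 1570 ft/d × 0.3048 = 478.5 m/d
q = Ki = 478.5 × 0.004895 = 2.342 m/d
Average linear velocity = 2.342 / 0.26 = 9.008 m/d
T = 3 yr × 365 = 1095 d
L = v × T = 9.008 × 1095 = 9864 m
   = 9.86 km

9.86 km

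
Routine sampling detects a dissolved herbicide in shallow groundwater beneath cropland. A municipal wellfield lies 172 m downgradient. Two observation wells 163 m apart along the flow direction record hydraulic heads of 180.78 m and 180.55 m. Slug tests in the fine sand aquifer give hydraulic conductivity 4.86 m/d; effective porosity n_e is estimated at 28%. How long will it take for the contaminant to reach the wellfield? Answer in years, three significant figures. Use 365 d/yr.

19.2 years

Hydraulic gradient i = (180.78 − 180.55) / 163 = 0.23 / 163 = 0.001411
Darcy flux q = K·i = 4.86 × 0.001411 = 0.006858 m/d
Seepage velocity v = q / n = 0.006858 / 0.28 = 0.02449 m/d
t = L / v = 172 / 0.02449 = 7023 d
   = 7023 / 365 = 19.2 yr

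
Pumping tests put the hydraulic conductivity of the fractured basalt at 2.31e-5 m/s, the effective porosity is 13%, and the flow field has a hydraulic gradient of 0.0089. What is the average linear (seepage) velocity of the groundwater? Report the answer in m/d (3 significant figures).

0.137 m/d

K = 2.31e-5 m/s × 86400 s/d = 1.996 m/d
q = Ki = 1.996 × 0.0089 = 0.01776 m/d
Seepage velocity v = q / n = 0.01776 / 0.13 = 0.1366 m/d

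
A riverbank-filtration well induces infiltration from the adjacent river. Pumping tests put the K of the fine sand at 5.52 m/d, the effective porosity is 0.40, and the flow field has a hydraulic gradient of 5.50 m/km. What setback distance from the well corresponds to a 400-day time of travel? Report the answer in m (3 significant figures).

30.4 m

Darcy flux q = K·i = 5.52 × 0.0055 = 0.03036 m/d
v_s = q/n_e = 0.03036/0.40 = 0.07590 m/d
L = v × T = 0.07590 × 400 = 30.36 m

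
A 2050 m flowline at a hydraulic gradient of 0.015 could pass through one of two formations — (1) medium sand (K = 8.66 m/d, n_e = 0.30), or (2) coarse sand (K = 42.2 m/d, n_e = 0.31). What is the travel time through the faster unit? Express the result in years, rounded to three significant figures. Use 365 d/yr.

2.75 years

Unit 1 (medium sand): v = 8.66×0.015/0.30 = 0.4330 m/d, t = 2050/0.4330 = 4734 d
Unit 2 (coarse sand): v = 42.2×0.015/0.31 = 2.042 m/d, t = 2050/2.042 = 1004 d
Faster: 1004 d / 365 = 2.75 yr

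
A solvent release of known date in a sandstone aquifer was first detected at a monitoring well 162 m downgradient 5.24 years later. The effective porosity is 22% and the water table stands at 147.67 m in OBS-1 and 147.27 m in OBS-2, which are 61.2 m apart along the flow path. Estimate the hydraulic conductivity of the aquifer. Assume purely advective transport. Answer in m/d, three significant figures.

2.85 m/d

Hydraulic gradient i = (147.67 − 147.27) / 61.2 = 0.40 / 61.2 = 0.006536
t = 5.24 years = 1913 d
v = L / t = 162 / 1913 = 0.08470 m/d
K = v · n / i = 0.08470 × 0.22 / 0.006536 = 2.85 m/d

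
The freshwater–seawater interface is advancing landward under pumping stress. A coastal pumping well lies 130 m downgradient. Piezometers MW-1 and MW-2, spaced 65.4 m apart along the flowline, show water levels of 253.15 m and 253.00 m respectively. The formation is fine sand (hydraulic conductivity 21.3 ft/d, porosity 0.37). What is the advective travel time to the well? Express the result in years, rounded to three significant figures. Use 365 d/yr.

Hydraulic gradient i = (253.15 − 253.00) / 65.4 = 0.15 / 65.4 = 0.002294
K = 21.3 ft/d × 0.3048 = 6.492 m/d
Specific discharge q = 6.492 × 0.002294 = 0.01489 m/d
Seepage velocity v = q / n = 0.01489 / 0.37 = 0.04024 m/d
t = L / v = 130 / 0.04024 = 3230 d
   = 3230 / 365 = 8.85 yr

8.85 years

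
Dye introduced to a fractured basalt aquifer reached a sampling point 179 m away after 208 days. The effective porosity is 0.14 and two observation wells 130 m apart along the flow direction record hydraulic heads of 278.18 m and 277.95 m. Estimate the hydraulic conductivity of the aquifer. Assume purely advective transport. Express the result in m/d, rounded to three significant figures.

68.1 m/d

Hydraulic gradient i = (278.18 − 277.95) / 130 = 0.23 / 130 = 0.001769
v = L / t = 179 / 208 = 0.8606 m/d
K = v · n / i = 0.8606 × 0.14 / 0.001769 = 68.1 m/d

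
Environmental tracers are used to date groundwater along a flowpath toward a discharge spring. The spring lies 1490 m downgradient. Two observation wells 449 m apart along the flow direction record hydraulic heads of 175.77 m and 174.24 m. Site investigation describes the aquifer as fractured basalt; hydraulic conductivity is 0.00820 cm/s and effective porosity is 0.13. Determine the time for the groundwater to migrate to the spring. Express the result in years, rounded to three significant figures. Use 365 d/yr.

Hydraulic gradient i = (175.77 − 174.24) / 449 = 1.53 / 449 = 0.003408
K = 0.00820 cm/s × 864 = 7.085 m/d
q = Ki = 7.085 × 0.003408 = 0.02414 m/d
v = Ki/n = 7.085·0.003408/0.13 = 0.1857 m/d
t = L / v = 1490 / 0.1857 = 8023 d
   = 8023 / 365 = 22.0 yr

22.0 years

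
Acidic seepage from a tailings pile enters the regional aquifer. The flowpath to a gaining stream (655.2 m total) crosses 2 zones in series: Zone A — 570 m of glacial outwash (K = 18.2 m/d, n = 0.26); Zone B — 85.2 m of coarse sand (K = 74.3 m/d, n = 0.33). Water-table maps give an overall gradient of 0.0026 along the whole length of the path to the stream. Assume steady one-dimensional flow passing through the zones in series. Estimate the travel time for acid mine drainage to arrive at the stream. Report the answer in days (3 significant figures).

Steady 1-D flow in series ⇒ the Darcy flux q is identical in every zone and the zone head losses add (resistances L/K in series).
Σ(L/K) = 570/18.2 + 85.2/74.3 = 31.32 + 1.147 = 32.47 d
K_eq = L_total / Σ(L/K) = 655.2 / 32.47 = 20.18 m/d
q = K_eq · i = 20.18 × 0.0026 = 0.05247 m/d (same in every zone)
Zone A: v = q/n = 0.05247/0.26 = 0.2018 m/d → t_A = 570/0.2018 = 2824 d
Zone B: v = q/n = 0.05247/0.33 = 0.1590 m/d → t_B = 85.2/0.1590 = 535.8 d
Total t = 2824 + 535.8 = 3360 d

3360 days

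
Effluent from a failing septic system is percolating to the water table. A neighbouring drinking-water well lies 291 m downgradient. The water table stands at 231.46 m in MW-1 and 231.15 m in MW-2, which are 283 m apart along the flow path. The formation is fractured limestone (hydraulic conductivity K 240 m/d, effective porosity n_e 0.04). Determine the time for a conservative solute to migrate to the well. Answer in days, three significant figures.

Hydraulic gradient i = (231.46 − 231.15) / 283 = 0.31 / 283 = 0.001095
Darcy flux q = K·i = 240 × 0.001095 = 0.2629 m/d
Average linear velocity = 0.2629 / 0.04 = 6.572 m/d
t = L / v = 291 / 6.572 = 44.28 d

44.3 days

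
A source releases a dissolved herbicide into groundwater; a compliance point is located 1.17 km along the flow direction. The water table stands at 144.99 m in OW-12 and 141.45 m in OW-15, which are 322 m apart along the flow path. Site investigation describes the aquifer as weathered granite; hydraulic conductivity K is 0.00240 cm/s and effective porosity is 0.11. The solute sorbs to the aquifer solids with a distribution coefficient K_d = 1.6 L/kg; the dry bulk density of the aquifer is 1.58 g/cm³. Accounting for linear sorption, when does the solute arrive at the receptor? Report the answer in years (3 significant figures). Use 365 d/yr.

371 years

Hydraulic gradient i = (144.99 − 141.45) / 322 = 3.54 / 322 = 0.01099
K = 0.00240 cm/s × 864 = 2.074 m/d
Darcy flux q = K·i = 2.074 × 0.01099 = 0.02280 m/d
v = Ki/n = 2.074·0.01099/0.11 = 0.2072 m/d
Retardation R = 1 + ρ_b·K_d/n = 1 + 1.58×1.6/0.11 = 23.98
Contaminant velocity v_c = v/R = 0.2072/23.98 = 0.008642 m/d
L = 1.17 km = 1170 m
t = L/v_c = 1170/0.008642 = 135400 d
   = 135400/365 = 371 yr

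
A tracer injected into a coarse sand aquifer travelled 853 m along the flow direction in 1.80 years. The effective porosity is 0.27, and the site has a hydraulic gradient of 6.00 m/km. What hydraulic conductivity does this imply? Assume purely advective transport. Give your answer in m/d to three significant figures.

t = 1.80 years = 657.0 d
v = L / t = 853 / 657.0 = 1.298 m/d
K = v · n / i = 1.298 × 0.27 / 0.0060 = 58.4 m/d

58.4 m/d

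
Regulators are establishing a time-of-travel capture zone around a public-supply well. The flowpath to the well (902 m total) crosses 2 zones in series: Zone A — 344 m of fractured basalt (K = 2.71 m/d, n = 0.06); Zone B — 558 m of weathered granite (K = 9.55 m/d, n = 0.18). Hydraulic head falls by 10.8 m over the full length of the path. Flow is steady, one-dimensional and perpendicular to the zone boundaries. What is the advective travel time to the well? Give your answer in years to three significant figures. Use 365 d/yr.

5.69 years

Continuity: the same q passes through each zone, so ΔH = q·Σ(L_j/K_j) — the zones act as resistances in series.
Σ(L/K) = 344/2.71 + 558/9.55 = 126.9 + 58.43 = 185.4 d
q = ΔH / Σ(L/K) = 10.8 / 185.4 = 0.05826 m/d (same in every zone)
Zone A: v = q/n = 0.05826/0.06 = 0.9710 m/d → t_A = 344/0.9710 = 354.3 d
Zone B: v = q/n = 0.05826/0.18 = 0.3237 m/d → t_B = 558/0.3237 = 1724 d
Total t = 354.3 + 1724 = 2078 d
   = 2078 / 365 = 5.69 yr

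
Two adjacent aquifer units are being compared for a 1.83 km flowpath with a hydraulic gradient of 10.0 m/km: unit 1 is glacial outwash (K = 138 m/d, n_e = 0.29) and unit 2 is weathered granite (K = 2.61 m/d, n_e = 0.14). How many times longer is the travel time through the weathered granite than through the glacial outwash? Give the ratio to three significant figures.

25.5

Unit 1 (glacial outwash): v = 138×0.010/0.29 = 4.759 m/d, t = 1830/4.759 = 384.6 d
Unit 2 (weathered granite): v = 2.61×0.010/0.14 = 0.1864 m/d, t = 1830/0.1864 = 9816 d
t(weathered granite) / t(glacial outwash) = 9816/384.6 = 25.5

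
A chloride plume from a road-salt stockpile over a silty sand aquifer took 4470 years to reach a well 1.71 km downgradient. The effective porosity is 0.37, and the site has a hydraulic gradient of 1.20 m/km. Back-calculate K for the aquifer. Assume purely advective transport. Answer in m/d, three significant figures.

t = 4470 years = 1.632e6 d
L = 1.71 km = 1710 m
v = L / t = 1710 / 1.632e6 = 0.001048 m/d
K = v · n / i = 0.001048 × 0.37 / 0.0012 = 0.323 m/d

0.323 m/d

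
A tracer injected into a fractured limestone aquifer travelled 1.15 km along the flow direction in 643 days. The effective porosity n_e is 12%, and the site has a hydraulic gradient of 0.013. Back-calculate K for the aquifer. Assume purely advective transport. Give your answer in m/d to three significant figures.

16.5 m/d

L = 1.15 km = 1150 m
v = L / t = 1150 / 643 = 1.788 m/d
K = v · n / i = 1.788 × 0.12 / 0.013 = 16.5 m/d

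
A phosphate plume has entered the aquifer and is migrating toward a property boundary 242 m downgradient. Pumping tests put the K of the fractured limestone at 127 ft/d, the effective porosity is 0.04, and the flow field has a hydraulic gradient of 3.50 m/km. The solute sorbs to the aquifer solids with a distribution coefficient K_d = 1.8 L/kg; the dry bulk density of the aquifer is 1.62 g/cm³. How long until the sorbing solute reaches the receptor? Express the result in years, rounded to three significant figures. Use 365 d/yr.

14.5 years

K = 127 ft/d × 0.3048 = 38.71 m/d
Specific discharge q = 38.71 × 0.0035 = 0.1355 m/d
Seepage velocity v = q / n = 0.1355 / 0.04 = 3.387 m/d
Retardation R = 1 + ρ_b·K_d/n = 1 + 1.62×1.8/0.04 = 73.90
Contaminant velocity v_c = v/R = 3.387/73.90 = 0.04583 m/d
t = L/v_c = 242/0.04583 = 5280 d
   = 5280/365 = 14.5 yr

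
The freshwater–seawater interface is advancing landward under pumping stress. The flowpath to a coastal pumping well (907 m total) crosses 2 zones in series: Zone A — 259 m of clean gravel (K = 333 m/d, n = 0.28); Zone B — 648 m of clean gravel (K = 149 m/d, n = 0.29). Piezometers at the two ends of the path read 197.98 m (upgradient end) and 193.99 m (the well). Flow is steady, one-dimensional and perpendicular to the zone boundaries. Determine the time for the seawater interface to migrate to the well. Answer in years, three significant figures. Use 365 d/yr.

0.917 years

Total head drop ΔH = 197.98 − 193.99 = 3.99 m
Steady 1-D flow in series ⇒ the Darcy flux q is identical in every zone and the zone head losses add (resistances L/K in series).
Σ(L/K) = 259/333 + 648/149 = 0.7778 + 4.349 = 5.127 d
q = ΔH / Σ(L/K) = 3.99 / 5.127 = 0.7783 m/d (same in every zone)
Zone A: v = q/n = 0.7783/0.28 = 2.780 m/d → t_A = 259/2.780 = 93.18 d
Zone B: v = q/n = 0.7783/0.29 = 2.684 m/d → t_B = 648/2.684 = 241.5 d
Total t = 93.18 + 241.5 = 334.6 d
   = 334.6 / 365 = 0.917 yr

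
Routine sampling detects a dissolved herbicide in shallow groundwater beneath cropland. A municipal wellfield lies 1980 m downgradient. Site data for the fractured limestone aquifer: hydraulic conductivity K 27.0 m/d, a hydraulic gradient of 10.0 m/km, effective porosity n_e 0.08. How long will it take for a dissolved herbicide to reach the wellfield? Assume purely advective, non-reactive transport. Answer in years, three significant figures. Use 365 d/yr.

q = Ki = 27.0 × 0.010 = 0.2700 m/d
Average linear velocity = 0.2700 / 0.08 = 3.375 m/d
t = L / v = 1980 / 3.375 = 586.7 d
   = 586.7 / 365 = 1.61 yr

1.61 years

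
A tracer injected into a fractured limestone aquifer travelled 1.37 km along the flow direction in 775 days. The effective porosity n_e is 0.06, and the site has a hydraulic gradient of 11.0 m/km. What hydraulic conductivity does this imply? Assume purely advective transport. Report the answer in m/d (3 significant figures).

9.64 m/d

L = 1.37 km = 1370 m
v = L / t = 1370 / 775 = 1.768 m/d
K = v · n / i = 1.768 × 0.06 / 0.011 = 9.64 m/d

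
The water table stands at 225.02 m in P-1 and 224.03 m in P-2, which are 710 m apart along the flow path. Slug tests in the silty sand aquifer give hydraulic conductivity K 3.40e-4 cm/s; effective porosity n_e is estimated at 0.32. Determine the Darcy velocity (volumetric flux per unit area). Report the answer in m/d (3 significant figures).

Hydraulic gradient i = (225.02 − 224.03) / 710 = 0.99 / 710 = 0.001394
K = 3.40e-4 cm/s × 864 = 0.2938 m/d
q = Ki = 0.2938 × 0.001394 = 4.096e-4 m/d

4.10e-4 m/d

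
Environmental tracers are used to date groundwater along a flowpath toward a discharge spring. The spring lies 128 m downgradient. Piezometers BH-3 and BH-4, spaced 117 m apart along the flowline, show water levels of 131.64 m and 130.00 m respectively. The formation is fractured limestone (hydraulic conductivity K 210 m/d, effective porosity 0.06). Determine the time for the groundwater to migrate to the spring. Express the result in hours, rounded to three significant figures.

Hydraulic gradient i = (131.64 − 130.00) / 117 = 1.64 / 117 = 0.01402
Specific discharge q = 210 × 0.01402 = 2.944 m/d
v_s = q/n_e = 2.944/0.06 = 49.06 m/d
t = L / v = 128 / 49.06 = 2.609 d
   = 2.609 × 24 = 62.6 h

62.6 hours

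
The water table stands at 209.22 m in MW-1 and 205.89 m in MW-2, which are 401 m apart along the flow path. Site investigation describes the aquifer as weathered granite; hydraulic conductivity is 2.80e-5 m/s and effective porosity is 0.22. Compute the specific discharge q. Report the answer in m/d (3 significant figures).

0.0201 m/d

Hydraulic gradient i = (209.22 − 205.89) / 401 = 3.33 / 401 = 0.008304
K = 2.80e-5 m/s × 86400 s/d = 2.419 m/d
q = Ki = 2.419 × 0.008304 = 0.02009 m/d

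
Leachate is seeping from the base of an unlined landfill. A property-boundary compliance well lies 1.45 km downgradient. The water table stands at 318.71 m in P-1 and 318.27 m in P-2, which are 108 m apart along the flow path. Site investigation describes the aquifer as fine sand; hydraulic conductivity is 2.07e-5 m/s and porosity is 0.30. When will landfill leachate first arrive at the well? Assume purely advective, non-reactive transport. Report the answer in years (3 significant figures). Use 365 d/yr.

Hydraulic gradient i = (318.71 − 318.27) / 108 = 0.44 / 108 = 0.004074
K = 2.07e-5 m/s × 86400 s/d = 1.788 m/d
Darcy flux q = K·i = 1.788 × 0.004074 = 0.007286 m/d
Average linear velocity = 0.007286 / 0.30 = 0.02429 m/d
L = 1.45 km = 1450 m
t = L / v = 1450 / 0.02429 = 59700 d
   = 59700 / 365 = 164 yr

164 years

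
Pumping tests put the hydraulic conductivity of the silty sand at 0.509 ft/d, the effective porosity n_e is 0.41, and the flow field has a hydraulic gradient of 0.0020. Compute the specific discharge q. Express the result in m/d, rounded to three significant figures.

3.10e-4 m/d

K = 0.509 ft/d × 0.3048 = 0.1551 m/d
q = Ki = 0.1551 × 0.0020 = 3.103e-4 m/d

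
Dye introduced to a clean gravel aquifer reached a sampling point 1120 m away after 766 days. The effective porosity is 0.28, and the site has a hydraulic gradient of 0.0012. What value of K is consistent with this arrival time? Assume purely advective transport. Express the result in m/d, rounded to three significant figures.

341 m/d

v = L / t = 1120 / 766 = 1.462 m/d
K = v · n / i = 1.462 × 0.28 / 0.0012 = 341 m/d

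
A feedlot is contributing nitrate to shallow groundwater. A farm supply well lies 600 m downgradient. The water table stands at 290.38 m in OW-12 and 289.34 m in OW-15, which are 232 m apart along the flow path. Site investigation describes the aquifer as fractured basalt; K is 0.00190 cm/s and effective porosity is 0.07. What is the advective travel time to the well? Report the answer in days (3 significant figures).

5710 days

Hydraulic gradient i = (290.38 − 289.34) / 232 = 1.04 / 232 = 0.004483
K = 0.00190 cm/s × 864 = 1.642 m/d
Darcy flux q = K·i = 1.642 × 0.004483 = 0.007359 m/d
v_s = q/n_e = 0.007359/0.07 = 0.1051 m/d
t = L / v = 600 / 0.1051 = 5707 d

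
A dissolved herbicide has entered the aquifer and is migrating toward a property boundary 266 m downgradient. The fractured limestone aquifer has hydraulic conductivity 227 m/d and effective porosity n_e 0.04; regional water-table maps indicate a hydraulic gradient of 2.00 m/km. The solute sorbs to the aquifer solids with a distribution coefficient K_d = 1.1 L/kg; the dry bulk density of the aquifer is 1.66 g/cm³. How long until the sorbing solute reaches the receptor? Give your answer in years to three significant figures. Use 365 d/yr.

q = Ki = 227 × 0.0020 = 0.4540 m/d
v_s = q/n_e = 0.4540/0.04 = 11.35 m/d
Retardation R = 1 + ρ_b·K_d/n = 1 + 1.66×1.1/0.04 = 46.65
Contaminant velocity v_c = v/R = 11.35/46.65 = 0.2433 m/d
t = L/v_c = 266/0.2433 = 1093 d
   = 1093/365 = 3.00 yr

3.00 years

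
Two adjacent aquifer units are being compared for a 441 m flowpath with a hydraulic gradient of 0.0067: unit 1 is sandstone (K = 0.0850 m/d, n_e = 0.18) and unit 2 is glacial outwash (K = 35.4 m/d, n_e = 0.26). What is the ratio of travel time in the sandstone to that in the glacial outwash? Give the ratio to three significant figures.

Unit 1 (sandstone): v = 0.0850×0.0067/0.18 = 0.003164 m/d, t = 441/0.003164 = 139400 d
Unit 2 (glacial outwash): v = 35.4×0.0067/0.26 = 0.9122 m/d, t = 441/0.9122 = 483.4 d
t(sandstone) / t(glacial outwash) = 139400/483.4 = 288

288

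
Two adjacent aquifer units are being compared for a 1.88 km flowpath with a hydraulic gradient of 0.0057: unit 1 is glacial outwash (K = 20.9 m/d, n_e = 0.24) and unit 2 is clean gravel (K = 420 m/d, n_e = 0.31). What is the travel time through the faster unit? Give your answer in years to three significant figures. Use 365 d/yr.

Unit 1 (glacial outwash): v = 20.9×0.0057/0.24 = 0.4964 m/d, t = 1880/0.4964 = 3787 d
Unit 2 (clean gravel): v = 420×0.0057/0.31 = 7.723 m/d, t = 1880/7.723 = 243.4 d
Faster: 243.4 d / 365 = 0.667 yr

0.667 years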